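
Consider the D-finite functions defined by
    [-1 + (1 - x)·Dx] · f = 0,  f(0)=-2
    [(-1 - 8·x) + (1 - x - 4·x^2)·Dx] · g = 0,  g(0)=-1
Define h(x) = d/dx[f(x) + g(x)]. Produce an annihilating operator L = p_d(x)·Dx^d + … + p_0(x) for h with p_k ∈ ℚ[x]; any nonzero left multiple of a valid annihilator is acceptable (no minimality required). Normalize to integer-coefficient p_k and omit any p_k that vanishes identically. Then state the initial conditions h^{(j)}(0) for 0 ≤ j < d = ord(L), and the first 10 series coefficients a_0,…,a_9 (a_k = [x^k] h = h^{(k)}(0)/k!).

f: a_k = -2, -2, -2, -2, -2, -2, -2, -2, -2, -2, …
g: a_k = -1, -1, -5, -9, -29, -65, -181, -441, -1165, -2929, …
f+g: L₀ = lclm(L_f,L_g), ord ≤ 1+1.
h=h₀': d/dx-closure on L₀ ⇒ L.
L = (-6 - 96·x - 384·x^3 + 96·x^4) + (6 + 42·x - 24·x^2 + 144·x^3 - 372·x^4 + 96·x^5)·Dx + (-1 + 2·x - 9·x^2 + 24·x^3 + 28·x^4 - 60·x^5 + 16·x^6)·Dx^2  (order 2).
h: a_k = -3, -14, -33, -124, -335, -1098, -3101, -9336, -26379, -75910, …
ICs: h(0) = -3, h′(0) = -14.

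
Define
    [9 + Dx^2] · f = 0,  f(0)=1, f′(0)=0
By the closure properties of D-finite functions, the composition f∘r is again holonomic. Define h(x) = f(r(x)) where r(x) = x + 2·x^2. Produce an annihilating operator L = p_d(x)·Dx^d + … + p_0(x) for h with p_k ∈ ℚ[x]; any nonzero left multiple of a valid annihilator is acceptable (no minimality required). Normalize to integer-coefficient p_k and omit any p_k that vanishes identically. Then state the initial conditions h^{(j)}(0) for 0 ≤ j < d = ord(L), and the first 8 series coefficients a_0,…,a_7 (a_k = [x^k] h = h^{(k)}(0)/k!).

L = (9 + 108·x + 432·x^2 + 576·x^3) - 4·Dx + (1 + 4·x)·Dx^2  (order 2).
h: a_k = 1, 0, -9/2, -18, -117/8, 27, 6399/80, 1917/20, …
ICs: h(0) = 1, h′(0) = 0.

f: a_k = 1, 0, -9/2, 0, 27/8, 0, -81/80, 0, …
Change of var in L_f (x↦r) gives L₀.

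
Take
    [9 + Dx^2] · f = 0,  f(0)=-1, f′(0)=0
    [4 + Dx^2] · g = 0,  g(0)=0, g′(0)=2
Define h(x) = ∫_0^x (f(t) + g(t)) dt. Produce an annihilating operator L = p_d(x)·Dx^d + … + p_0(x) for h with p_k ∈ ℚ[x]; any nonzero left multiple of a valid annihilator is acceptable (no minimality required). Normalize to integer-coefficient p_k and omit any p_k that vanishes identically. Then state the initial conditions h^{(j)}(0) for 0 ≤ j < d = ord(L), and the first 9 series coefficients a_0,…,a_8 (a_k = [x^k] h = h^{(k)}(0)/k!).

L = 36·Dx + 13·Dx^3 + Dx^5  (order 5).
h: a_k = 0, -1, 1, 3/2, -1/3, -27/40, 2/45, 81/560, -1/315, …
ICs: h(0) = 0, h′(0) = -1, h′′(0) = 2, h′′′(0) = 9, h′′′′(0) = -8.

f: a_k = -1, 0, 9/2, 0, -27/8, 0, 81/80, 0, -729/4480, …
g: a_k = 0, 2, 0, -4/3, 0, 4/15, 0, -8/315, 0, …
Weyl lclm of L_f,L_g ⇒ L₀ (ord ≤ 4).
∫: right-multiply L₀ by Dx.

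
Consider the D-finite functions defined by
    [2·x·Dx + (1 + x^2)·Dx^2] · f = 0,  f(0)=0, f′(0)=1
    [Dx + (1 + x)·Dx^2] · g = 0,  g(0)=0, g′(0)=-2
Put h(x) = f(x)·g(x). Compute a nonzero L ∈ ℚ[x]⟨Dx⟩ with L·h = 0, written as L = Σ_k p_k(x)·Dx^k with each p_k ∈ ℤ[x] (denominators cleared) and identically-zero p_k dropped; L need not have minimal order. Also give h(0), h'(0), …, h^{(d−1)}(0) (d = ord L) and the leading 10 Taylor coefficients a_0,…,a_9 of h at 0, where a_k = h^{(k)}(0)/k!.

f: a_k = 0, 1, 0, -1/3, 0, 1/5, 0, -1/7, 0, 1/9, …
g: a_k = 0, -2, 1, -2/3, 1/2, -2/5, 1/3, -2/7, 1/4, -2/9, …
L₀ := L_f ⊗_s L_g (sym. prod.), ord ≤ 4.
L = (24 + 44·x + 80·x^2 + 156·x^3 + 120·x^4 + 52·x^5 + 4·x^7)·Dx + (18 + 124·x + 308·x^2 + 484·x^3 + 544·x^4 + 372·x^5 + 140·x^6 + 12·x^7 + 14·x^8)·Dx^2 + (12 + 64·x + 192·x^2 + 312·x^3 + 360·x^4 + 312·x^5 + 192·x^6 + 72·x^7 + 12·x^8 + 8·x^9)·Dx^3 + (5 + 18·x + 37·x^2 + 56·x^3 + 66·x^4 + 60·x^5 + 42·x^6 + 24·x^7 + 9·x^8 + 2·x^9 + x^10)·Dx^4  (order 4).
h: a_k = 0, 0, -2, 1, 0, 1/6, -26/45, 11/30, 0, 121/1260, …
ICs: h(0) = 0, h′(0) = 0, h′′(0) = -4, h′′′(0) = 6.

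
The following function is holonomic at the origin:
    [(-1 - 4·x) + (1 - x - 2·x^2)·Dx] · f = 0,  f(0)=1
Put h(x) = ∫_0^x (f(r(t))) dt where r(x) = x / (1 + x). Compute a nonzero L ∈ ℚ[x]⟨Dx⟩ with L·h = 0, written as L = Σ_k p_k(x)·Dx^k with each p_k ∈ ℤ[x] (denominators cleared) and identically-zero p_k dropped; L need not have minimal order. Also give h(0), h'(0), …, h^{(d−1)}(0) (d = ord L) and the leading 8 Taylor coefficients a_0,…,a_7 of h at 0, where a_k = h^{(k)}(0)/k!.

L = (1 + 5·x)·Dx + (-1 - 2·x + x^2 + 2·x^3)·Dx^2  (order 2).
h: a_k = 0, 1, 1/2, 2/3, 0, 4/5, -2/3, 12/7, …
ICs: h(0) = 0, h′(0) = 1.

f: a_k = 1, 1, 3, 5, 11, 21, 43, 85, …
f∘r: x↦r, Dx↦Dx/r' in L_f ⇒ L₀.
∫: right-multiply L₀ by Dx.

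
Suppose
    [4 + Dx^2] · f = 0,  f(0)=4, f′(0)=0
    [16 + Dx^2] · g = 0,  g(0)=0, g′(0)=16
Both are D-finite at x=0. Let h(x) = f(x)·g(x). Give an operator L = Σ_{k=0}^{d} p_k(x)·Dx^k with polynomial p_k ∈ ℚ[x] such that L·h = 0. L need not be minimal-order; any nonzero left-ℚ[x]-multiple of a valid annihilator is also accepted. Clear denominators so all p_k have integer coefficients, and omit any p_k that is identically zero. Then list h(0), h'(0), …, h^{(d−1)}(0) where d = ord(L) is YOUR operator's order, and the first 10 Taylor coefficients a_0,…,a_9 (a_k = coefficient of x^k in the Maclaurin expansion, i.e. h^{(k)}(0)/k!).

f: a_k = 4, 0, -8, 0, 8/3, 0, -16/45, 0, 8/315, 0, …
g: a_k = 0, 16, 0, -128/3, 0, 512/15, 0, -4096/315, 0, 8192/2835, …
Product ⇒ symmetric product L₀, ord ≤ 4.
L = 144 + 40·Dx^2 + Dx^4  (order 4).
h: a_k = 0, 64, 0, -896/3, 0, 7808/15, 0, -140032/315, 0, 89984/405, …
ICs: h(0) = 0, h′(0) = 64, h′′(0) = 0, h′′′(0) = -1792.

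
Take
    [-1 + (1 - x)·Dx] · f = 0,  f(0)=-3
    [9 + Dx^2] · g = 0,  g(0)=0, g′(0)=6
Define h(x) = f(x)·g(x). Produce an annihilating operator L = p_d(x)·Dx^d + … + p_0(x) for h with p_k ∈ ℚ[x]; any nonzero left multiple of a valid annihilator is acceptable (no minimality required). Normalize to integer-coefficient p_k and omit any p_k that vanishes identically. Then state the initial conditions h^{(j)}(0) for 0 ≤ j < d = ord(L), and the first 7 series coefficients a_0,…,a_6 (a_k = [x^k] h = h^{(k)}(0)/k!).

f: a_k = -3, -3, -3, -3, -3, -3, -3, …
g: a_k = 0, 6, 0, -9, 0, 81/20, 0, …
Sym-product of L_f,L_g gives L₀ (≤ ord 2).
L = (-9 + 9·x) + 2·Dx + (-1 + x)·Dx^2  (order 2).
h: a_k = 0, -18, -18, 9, 9, -63/20, -63/20, …
ICs: h(0) = 0, h′(0) = -18.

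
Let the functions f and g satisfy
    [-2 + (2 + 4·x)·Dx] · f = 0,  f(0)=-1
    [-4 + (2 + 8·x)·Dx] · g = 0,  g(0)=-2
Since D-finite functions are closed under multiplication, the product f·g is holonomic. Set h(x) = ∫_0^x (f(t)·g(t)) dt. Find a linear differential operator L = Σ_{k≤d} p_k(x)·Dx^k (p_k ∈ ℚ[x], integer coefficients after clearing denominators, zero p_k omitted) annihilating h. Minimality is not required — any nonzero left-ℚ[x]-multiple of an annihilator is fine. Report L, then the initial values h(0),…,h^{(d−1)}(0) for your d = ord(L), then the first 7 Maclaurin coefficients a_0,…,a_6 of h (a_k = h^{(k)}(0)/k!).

f: a_k = -1, -1, 1/2, -1/2, 5/8, -7/8, 21/16, …
g: a_k = -2, -4, 4, -8, 20, -56, 168, …
L₀ := L_f ⊗_s L_g (sym. prod.), ord ≤ 1.
∫: right-multiply L₀ by Dx.
L = (-3 - 8·x)·Dx + (1 + 6·x + 8·x^2)·Dx^2  (order 2).
h: a_k = 0, 2, 3, -1/3, 3/4, -37/20, 39/8, …
ICs: h(0) = 0, h′(0) = 2.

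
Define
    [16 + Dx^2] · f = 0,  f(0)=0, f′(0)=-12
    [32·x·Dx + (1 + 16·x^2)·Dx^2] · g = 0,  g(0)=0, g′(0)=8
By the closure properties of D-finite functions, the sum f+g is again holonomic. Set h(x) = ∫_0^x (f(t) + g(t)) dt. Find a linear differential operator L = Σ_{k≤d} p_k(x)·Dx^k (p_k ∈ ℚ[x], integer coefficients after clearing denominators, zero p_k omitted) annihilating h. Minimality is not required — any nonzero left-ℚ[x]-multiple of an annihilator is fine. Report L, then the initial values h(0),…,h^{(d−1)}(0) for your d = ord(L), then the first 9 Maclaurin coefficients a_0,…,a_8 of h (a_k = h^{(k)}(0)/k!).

f: a_k = 0, -12, 0, 32, 0, -128/5, 0, 1024/105, 0, …
g: a_k = 0, 8, 0, -128/3, 0, 2048/5, 0, -32768/7, 0, …
Sum ⇒ L₀ = lclm(L_f,L_g) in ℚ(x)⟨Dx⟩.
Integrate: L := L₀·Dx.
L = (-5632·x + 114688·x^3 + 131072·x^5)·Dx^2 + (-16 + 1792·x^2 + 36864·x^4 + 65536·x^6)·Dx^3 + (-352·x + 7168·x^3 + 8192·x^5)·Dx^4 + (-1 + 112·x^2 + 2304·x^4 + 4096·x^6)·Dx^5  (order 5).
h: a_k = 0, 0, -2, 0, -8/3, 0, 64, 0, -61312/105, …
ICs: h(0) = 0, h′(0) = 0, h′′(0) = -4, h′′′(0) = 0, h′′′′(0) = -64.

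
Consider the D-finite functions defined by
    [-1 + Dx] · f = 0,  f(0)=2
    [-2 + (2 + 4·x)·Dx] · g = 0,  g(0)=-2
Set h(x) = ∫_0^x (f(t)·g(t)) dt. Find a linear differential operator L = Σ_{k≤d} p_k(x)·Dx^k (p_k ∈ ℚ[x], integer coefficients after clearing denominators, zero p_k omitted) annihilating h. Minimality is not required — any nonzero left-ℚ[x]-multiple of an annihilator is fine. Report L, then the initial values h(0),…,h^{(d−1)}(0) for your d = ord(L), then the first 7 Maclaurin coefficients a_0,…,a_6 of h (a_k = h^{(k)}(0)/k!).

L = (-2 - 2·x)·Dx + (1 + 2·x)·Dx^2  (order 2).
h: a_k = 0, -4, -4, -4/3, -2/3, 2/15, -14/45, …
ICs: h(0) = 0, h′(0) = -4.

f: a_k = 2, 2, 1, 1/3, 1/12, 1/60, 1/360, …
g: a_k = -2, -2, 1, -1, 5/4, -7/4, 21/8, …
Product ⇒ symmetric product L₀, ord ≤ 1.
h=∫₀ˣh₀: take L = L₀·Dx.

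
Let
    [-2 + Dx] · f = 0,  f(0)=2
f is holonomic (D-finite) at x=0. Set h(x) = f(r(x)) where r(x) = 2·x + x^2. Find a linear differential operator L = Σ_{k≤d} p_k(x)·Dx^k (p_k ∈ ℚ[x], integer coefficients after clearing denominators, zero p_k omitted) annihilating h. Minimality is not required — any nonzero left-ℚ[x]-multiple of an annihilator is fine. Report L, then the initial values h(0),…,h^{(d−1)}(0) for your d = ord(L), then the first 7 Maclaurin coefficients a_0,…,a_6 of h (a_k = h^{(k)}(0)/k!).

f: a_k = 2, 4, 4, 8/3, 4/3, 8/15, 8/45, …
Change of var in L_f (x↦r) gives L₀.
L = (-4 - 4·x) + Dx  (order 1).
h: a_k = 2, 8, 20, 112/3, 172/3, 1136/15, 3992/45, …
ICs: h(0) = 2.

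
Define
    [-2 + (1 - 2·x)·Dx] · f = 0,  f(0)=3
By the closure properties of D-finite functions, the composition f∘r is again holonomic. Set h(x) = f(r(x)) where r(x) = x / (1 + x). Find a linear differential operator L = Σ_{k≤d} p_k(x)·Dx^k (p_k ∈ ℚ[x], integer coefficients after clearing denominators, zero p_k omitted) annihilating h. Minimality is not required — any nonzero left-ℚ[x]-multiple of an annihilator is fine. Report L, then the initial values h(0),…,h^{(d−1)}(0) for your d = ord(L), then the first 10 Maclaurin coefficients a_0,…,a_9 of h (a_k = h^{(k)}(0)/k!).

f: a_k = 3, 6, 12, 24, 48, 96, 192, 384, 768, 1536, …
Substitute x→r, Dx→(1/r')Dx; clear ⇒ L₀.
L = 2 + (-1 + x^2)·Dx  (order 1).
h: a_k = 3, 6, 6, 6, 6, 6, 6, 6, 6, 6, …
ICs: h(0) = 3.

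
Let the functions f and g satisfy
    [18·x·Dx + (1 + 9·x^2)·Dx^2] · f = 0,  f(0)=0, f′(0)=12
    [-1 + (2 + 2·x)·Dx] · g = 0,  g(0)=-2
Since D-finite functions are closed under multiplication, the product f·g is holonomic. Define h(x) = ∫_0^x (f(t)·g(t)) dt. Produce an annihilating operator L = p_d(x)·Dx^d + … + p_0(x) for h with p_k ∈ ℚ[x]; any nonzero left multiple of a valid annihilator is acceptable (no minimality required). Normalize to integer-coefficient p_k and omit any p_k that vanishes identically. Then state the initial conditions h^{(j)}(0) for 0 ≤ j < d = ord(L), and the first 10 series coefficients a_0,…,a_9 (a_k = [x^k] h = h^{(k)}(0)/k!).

f: a_k = 0, 12, 0, -36, 0, 972/5, 0, -8748/7, 0, 8748, …
g: a_k = -2, -1, 1/4, -1/8, 5/64, -7/128, 21/512, -33/1024, 429/16384, -715/32768, …
Product ⇒ symmetric product L₀, ord ≤ 2.
h=∫h₀ ⇒ L = L₀·Dx.
L = (3 - 36·x - 9·x^2)·Dx + (-4 + 68·x + 108·x^2 + 36·x^3)·Dx^2 + (4 + 8·x + 40·x^2 + 72·x^3 + 36·x^4)·Dx^3  (order 3).
h: a_k = 0, 0, -12, -4, 75/4, 69/10, -10583/160, -30489/1120, 11404773/35840, 1221543/8960, …
ICs: h(0) = 0, h′(0) = 0, h′′(0) = -24.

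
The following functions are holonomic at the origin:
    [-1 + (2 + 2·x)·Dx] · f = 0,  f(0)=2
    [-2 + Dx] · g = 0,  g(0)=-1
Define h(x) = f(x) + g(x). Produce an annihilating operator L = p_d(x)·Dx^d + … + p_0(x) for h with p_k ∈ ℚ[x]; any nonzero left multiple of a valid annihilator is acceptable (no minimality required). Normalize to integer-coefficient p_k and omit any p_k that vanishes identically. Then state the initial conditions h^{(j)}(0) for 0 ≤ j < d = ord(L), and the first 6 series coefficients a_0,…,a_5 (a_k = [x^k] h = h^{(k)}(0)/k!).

L = (10 + 8·x) + (-17 - 32·x - 16·x^2)·Dx + (6 + 14·x + 8·x^2)·Dx^2  (order 2).
h: a_k = 1, -1, -9/4, -29/24, -143/192, -407/1920, …
ICs: h(0) = 1, h′(0) = -1.

f: a_k = 2, 1, -1/4, 1/8, -5/64, 7/128, …
g: a_k = -1, -2, -2, -4/3, -2/3, -4/15, …
f+g: L₀ = lclm(L_f,L_g), ord ≤ 1+1.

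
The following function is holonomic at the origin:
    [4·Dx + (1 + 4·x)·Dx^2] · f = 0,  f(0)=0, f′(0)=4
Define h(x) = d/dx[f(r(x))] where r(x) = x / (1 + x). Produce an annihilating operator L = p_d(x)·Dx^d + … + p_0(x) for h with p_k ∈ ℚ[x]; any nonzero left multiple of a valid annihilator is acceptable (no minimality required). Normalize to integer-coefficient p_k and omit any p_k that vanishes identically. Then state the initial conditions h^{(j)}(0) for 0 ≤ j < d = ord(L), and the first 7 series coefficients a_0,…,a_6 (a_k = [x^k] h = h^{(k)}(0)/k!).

f: a_k = 0, 4, -8, 64/3, -64, 1024/5, -2048/3, …
Change of var in L_f (x↦r) gives L₀.
h=h₀': d/dx-closure on L₀ ⇒ L.
L = (6 + 10·x) + (1 + 6·x + 5·x^2)·Dx  (order 1).
h: a_k = 4, -24, 124, -624, 3124, -15624, 78124, …
ICs: h(0) = 4.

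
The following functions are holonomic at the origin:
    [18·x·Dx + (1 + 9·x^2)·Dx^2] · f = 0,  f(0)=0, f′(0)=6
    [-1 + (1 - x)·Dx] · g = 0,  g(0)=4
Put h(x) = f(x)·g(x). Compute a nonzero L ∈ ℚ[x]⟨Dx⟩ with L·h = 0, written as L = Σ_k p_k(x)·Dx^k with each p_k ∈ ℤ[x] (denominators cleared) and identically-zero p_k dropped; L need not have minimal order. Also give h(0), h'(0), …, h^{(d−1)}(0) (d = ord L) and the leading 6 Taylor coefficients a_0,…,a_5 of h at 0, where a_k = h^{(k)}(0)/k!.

f: a_k = 0, 6, 0, -18, 0, 486/5, …
g: a_k = 4, 4, 4, 4, 4, 4, …
Product ⇒ symmetric product L₀, ord ≤ 2.
L = 18·x + (2 - 18·x + 36·x^2)·Dx + (-1 + x - 9·x^2 + 9·x^3)·Dx^2  (order 2).
h: a_k = 0, 24, 24, -48, -48, 1704/5, …
ICs: h(0) = 0, h′(0) = 24.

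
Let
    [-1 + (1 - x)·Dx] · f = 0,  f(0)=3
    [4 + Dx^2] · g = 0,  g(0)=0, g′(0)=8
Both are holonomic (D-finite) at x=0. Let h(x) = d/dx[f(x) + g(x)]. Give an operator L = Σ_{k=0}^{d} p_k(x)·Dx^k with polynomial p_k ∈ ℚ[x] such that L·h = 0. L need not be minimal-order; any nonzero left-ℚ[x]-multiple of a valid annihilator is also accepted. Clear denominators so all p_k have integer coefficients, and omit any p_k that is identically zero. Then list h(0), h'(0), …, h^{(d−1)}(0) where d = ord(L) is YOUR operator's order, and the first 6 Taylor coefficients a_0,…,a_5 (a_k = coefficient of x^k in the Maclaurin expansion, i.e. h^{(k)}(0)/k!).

L = (64 - 32·x + 16·x^2) + (-20 + 36·x - 24·x^2 + 8·x^3)·Dx + (16 - 8·x + 4·x^2)·Dx^2 + (-5 + 9·x - 6·x^2 + 2·x^3)·Dx^3  (order 3).
h: a_k = 11, 6, -7, 12, 61/3, 18, …
ICs: h(0) = 11, h′(0) = 6, h′′(0) = -14.

f: a_k = 3, 3, 3, 3, 3, 3, …
g: a_k = 0, 8, 0, -16/3, 0, 16/15, …
L₀ := lclm(L_f,L_g); ord L₀ ≤ 1+2.
Derive L from L₀ (diff closure).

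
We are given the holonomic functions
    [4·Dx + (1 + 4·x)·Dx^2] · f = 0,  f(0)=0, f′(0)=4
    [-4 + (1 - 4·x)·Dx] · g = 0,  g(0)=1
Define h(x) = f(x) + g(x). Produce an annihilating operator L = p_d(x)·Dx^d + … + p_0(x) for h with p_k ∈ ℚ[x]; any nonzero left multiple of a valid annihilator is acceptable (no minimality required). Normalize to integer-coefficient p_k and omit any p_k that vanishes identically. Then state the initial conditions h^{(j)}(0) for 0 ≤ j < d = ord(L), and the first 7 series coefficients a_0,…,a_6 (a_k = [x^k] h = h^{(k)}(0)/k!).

L = (-160 - 128·x)·Dx + (-16 - 256·x - 256·x^2)·Dx^2 + (3 + 4·x - 48·x^2 - 64·x^3)·Dx^3  (order 3).
h: a_k = 1, 8, 8, 256/3, 192, 6144/5, 10240/3, …
ICs: h(0) = 1, h′(0) = 8, h′′(0) = 16.

f: a_k = 0, 4, -8, 64/3, -64, 1024/5, -2048/3, …
g: a_k = 1, 4, 16, 64, 256, 1024, 4096, …
f+g: L₀ = lclm(L_f,L_g), ord ≤ 2+1.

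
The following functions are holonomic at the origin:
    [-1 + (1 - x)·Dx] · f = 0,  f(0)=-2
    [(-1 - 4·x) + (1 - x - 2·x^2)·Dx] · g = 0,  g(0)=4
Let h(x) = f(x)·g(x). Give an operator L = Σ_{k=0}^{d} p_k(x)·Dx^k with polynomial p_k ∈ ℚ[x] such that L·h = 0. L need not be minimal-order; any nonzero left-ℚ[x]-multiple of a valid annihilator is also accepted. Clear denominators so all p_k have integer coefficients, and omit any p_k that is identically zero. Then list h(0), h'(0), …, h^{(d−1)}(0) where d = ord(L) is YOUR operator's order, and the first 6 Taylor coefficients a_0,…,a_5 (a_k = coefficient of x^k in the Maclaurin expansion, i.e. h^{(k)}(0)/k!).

f: a_k = -2, -2, -2, -2, -2, -2, …
g: a_k = 4, 4, 12, 20, 44, 84, …
h₀=f·g: eliminate ⇒ L₀, order ≤ 1·1.
L = (-2 - 2·x + 6·x^2) + (1 - 2·x - x^2 + 2·x^3)·Dx  (order 1).
h: a_k = -8, -16, -40, -80, -168, -336, …
ICs: h(0) = -8.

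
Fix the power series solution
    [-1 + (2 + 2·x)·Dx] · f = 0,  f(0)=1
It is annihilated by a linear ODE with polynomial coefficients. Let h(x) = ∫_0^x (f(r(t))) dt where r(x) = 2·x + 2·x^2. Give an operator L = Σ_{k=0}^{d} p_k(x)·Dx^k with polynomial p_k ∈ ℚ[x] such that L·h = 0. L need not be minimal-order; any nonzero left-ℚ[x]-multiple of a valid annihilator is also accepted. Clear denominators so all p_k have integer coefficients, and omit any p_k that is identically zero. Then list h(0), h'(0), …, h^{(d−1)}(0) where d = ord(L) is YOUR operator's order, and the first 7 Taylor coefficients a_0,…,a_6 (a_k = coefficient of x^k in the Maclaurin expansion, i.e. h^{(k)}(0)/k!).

L = (-1 - 2·x)·Dx + (1 + 2·x + 2·x^2)·Dx^2  (order 2).
h: a_k = 0, 1, 1/2, 1/6, -1/8, 3/40, -1/48, …
ICs: h(0) = 0, h′(0) = 1.

f: a_k = 1, 1/2, -1/8, 1/16, -5/128, 7/256, -21/1024, …
f∘r: x↦r, Dx↦Dx/r' in L_f ⇒ L₀.
h=∫₀ˣh₀: take L = L₀·Dx.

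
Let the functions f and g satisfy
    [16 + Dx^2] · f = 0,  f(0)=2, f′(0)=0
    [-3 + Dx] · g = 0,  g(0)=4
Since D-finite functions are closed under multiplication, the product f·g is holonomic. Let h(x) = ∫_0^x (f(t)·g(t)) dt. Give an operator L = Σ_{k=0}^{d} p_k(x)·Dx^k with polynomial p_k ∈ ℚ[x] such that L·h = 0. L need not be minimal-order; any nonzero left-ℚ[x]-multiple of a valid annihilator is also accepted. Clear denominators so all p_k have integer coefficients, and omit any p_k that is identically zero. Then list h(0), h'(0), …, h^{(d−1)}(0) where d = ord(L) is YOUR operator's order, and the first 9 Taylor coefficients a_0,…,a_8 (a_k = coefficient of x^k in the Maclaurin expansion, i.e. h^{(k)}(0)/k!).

f: a_k = 2, 0, -16, 0, 64/3, 0, -512/45, 0, 1024/315, …
g: a_k = 4, 12, 18, 18, 27/2, 81/10, 81/20, 243/140, 729/1120, …
f·g: L₀ = L_f ⊗_s L_g, ord ≤ 2·1.
h=∫₀ˣh₀: take L = L₀·Dx.
L = 25·Dx - 6·Dx^2 + Dx^3  (order 3).
h: a_k = 0, 8, 12, -28/3, -39, -527/15, -79/30, 1679/90, 25481/1680, …
ICs: h(0) = 0, h′(0) = 8, h′′(0) = 24.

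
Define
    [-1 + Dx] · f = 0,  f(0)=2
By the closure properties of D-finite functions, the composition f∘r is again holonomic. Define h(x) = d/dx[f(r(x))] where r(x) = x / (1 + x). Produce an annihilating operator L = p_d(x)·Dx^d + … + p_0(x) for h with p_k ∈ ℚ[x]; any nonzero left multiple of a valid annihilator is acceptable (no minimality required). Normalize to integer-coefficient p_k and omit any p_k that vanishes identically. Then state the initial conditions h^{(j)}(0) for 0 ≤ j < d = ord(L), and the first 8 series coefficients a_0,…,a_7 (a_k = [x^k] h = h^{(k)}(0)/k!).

f: a_k = 2, 2, 1, 1/3, 1/12, 1/60, 1/360, 1/2520, …
h₀=f(r): pull back L_f along r ⇒ L₀.
Differentiate: ansatz ord ≤ ord L₀ ⇒ L.
L = (-1 - 2·x) + (-1 - 2·x - x^2)·Dx  (order 1).
h: a_k = 2, -2, 1, 1/3, -19/12, 151/60, -1091/360, 7841/2520, …
ICs: h(0) = 2.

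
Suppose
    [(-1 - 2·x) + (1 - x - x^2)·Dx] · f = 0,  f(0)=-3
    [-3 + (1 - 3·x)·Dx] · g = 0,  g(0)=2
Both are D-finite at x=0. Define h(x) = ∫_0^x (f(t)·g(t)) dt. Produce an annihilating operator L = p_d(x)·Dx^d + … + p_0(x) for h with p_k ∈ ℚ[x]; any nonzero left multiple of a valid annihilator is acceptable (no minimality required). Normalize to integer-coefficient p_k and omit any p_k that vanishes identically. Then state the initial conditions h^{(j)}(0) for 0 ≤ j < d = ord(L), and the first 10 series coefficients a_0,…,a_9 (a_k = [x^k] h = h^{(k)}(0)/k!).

f: a_k = -3, -3, -6, -9, -15, -24, -39, -63, -102, -165, …
g: a_k = 2, 6, 18, 54, 162, 486, 1458, 4374, 13122, 39366, …
Product ⇒ symmetric product L₀, ord ≤ 1.
h=∫h₀ ⇒ L = L₀·Dx.
L = (-4 + 4·x + 9·x^2)·Dx + (1 - 4·x + 2·x^2 + 3·x^3)·Dx^2  (order 2).
h: a_k = 0, -6, -12, -28, -135/2, -168, -428, -7782/7, -2934, -23540/3, …
ICs: h(0) = 0, h′(0) = -6.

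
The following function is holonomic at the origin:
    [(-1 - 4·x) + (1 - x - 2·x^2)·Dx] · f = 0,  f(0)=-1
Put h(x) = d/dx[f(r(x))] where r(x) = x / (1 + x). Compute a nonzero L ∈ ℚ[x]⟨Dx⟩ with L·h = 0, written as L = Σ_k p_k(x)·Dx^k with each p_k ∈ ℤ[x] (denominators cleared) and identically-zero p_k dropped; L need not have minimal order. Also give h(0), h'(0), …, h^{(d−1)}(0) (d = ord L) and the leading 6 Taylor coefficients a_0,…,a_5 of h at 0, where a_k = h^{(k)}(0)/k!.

L = (4 + 12·x + 36·x^2 + 20·x^3) + (-1 - 7·x - 9·x^2 + 7·x^3 + 10·x^4)·Dx  (order 1).
h: a_k = -1, -4, 0, -16, 20, -72, …
ICs: h(0) = -1.

f: a_k = -1, -1, -3, -5, -11, -21, …
L₀ from L_f via x↦r, Dx↦r'^{-1}Dx.
h=h₀': d/dx-closure on L₀ ⇒ L.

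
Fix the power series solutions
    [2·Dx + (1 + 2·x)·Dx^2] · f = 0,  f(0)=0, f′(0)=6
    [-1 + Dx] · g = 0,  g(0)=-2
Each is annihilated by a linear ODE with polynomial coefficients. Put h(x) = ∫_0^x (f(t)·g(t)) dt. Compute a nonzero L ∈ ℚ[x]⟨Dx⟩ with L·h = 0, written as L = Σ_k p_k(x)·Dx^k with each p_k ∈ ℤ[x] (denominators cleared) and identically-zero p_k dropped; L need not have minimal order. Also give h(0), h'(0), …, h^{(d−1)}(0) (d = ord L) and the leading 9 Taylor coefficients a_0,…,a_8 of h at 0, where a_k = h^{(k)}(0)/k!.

L = (-1 + 2·x)·Dx - 4·x·Dx^2 + (1 + 2·x)·Dx^3  (order 3).
h: a_k = 0, 0, -6, 0, -5/2, 12/5, -209/60, 106/21, -25829/3360, …
ICs: h(0) = 0, h′(0) = 0, h′′(0) = -12.

f: a_k = 0, 6, -6, 8, -12, 96/5, -32, 384/7, -96, …
g: a_k = -2, -2, -1, -1/3, -1/12, -1/60, -1/360, -1/2520, -1/20160, …
Sym-product of L_f,L_g gives L₀ (≤ ord 2).
h=∫₀ˣh₀: take L = L₀·Dx.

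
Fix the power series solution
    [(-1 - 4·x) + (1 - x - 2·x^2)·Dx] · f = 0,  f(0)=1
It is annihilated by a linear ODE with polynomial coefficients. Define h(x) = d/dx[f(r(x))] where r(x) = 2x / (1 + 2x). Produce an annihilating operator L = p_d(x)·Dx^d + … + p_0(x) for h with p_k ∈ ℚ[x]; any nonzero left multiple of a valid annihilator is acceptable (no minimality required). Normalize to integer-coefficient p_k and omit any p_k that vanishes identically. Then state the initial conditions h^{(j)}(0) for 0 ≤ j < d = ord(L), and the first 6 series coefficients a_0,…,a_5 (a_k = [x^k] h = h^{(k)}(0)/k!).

L = (8 + 48·x + 288·x^2 + 320·x^3) + (-1 - 14·x - 36·x^2 + 56·x^3 + 160·x^4)·Dx  (order 1).
h: a_k = 2, 16, 0, 256, -640, 4608, …
ICs: h(0) = 2.

f: a_k = 1, 1, 3, 5, 11, 21, …
Change of var in L_f (x↦r) gives L₀.
Differentiate: ansatz ord ≤ ord L₀ ⇒ L.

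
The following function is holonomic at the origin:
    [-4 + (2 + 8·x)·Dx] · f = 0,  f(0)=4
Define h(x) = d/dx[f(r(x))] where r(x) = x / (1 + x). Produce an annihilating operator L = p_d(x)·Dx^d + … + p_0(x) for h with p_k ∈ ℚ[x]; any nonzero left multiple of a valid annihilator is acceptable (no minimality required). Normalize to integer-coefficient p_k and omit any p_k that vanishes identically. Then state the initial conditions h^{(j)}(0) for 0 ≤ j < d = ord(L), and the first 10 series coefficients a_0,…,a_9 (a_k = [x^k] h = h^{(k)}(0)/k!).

f: a_k = 4, 8, -8, 16, -40, 112, -336, 1056, -3432, 11440, …
Change of var in L_f (x↦r) gives L₀.
h₀' ⇒ L via d/dx closure of L₀.
L = (-4 - 10·x) + (-1 - 6·x - 5·x^2)·Dx  (order 1).
h: a_k = 8, -32, 120, -480, 2040, -9024, 40936, -188800, 880920, -4145760, …
ICs: h(0) = 8.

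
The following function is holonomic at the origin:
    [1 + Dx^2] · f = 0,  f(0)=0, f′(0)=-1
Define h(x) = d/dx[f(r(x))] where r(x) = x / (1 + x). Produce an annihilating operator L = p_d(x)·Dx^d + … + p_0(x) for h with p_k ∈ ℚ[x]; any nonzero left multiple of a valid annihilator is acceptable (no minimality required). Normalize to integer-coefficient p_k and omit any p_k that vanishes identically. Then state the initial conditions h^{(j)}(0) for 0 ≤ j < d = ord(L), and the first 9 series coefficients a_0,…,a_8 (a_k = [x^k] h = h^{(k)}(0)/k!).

f: a_k = 0, -1, 0, 1/6, 0, -1/120, 0, 1/5040, 0, …
h₀=f(r): pull back L_f along r ⇒ L₀.
Derive L from L₀ (diff closure).
L = (7 + 12·x + 6·x^2) + (6 + 18·x + 18·x^2 + 6·x^3)·Dx + (1 + 4·x + 6·x^2 + 4·x^3 + x^4)·Dx^2  (order 2).
h: a_k = -1, 2, -5/2, 2, -1/24, -15/4, 6931/720, -1591/90, 224179/8064, …
ICs: h(0) = -1, h′(0) = 2.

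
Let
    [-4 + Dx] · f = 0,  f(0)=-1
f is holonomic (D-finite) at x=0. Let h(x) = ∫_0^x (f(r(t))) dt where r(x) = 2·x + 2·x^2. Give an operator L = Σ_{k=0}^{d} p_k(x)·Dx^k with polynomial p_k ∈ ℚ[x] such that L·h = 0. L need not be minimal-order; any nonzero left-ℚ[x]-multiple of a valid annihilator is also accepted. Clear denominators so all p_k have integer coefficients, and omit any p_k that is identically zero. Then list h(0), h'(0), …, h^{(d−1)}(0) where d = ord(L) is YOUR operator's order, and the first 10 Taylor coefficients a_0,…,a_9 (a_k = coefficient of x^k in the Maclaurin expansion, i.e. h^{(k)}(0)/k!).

L = (-8 - 16·x)·Dx + Dx^2  (order 2).
h: a_k = 0, -1, -4, -40/3, -112/3, -1376/15, -9088/45, -127744/315, -47360/63, -3682816/2835, …
ICs: h(0) = 0, h′(0) = -1.

f: a_k = -1, -4, -8, -32/3, -32/3, -128/15, -256/45, -1024/315, -512/315, -2048/2835, …
Substitute x→r, Dx→(1/r')Dx; clear ⇒ L₀.
Integrate: L := L₀·Dx.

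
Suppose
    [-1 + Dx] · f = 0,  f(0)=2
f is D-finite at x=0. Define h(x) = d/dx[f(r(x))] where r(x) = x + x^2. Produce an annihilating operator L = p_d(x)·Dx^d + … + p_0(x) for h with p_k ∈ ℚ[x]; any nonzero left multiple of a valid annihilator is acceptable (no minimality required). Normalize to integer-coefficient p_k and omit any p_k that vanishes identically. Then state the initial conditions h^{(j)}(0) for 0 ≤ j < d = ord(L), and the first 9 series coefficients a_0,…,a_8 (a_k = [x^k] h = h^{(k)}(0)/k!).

f: a_k = 2, 2, 1, 1/3, 1/12, 1/60, 1/360, 1/2520, 1/20160, …
Change of var in L_f (x↦r) gives L₀.
h=h₀': d/dx-closure on L₀ ⇒ L.
L = (3 + 4·x + 4·x^2) + (-1 - 2·x)·Dx  (order 1).
h: a_k = 2, 6, 7, 25/3, 27/4, 331/60, 1303/360, 1979/840, 5357/4032, …
ICs: h(0) = 2.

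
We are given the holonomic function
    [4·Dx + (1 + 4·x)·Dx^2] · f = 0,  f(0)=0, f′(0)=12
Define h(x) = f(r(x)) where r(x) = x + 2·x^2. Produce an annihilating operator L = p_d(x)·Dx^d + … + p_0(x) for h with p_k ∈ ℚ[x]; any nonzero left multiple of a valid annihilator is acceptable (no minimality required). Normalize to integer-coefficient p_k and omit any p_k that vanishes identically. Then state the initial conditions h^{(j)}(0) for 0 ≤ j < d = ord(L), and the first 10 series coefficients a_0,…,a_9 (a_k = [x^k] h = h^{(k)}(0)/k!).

L = (16·x + 32·x^2)·Dx + (1 + 8·x + 24·x^2 + 32·x^3)·Dx^2  (order 2).
h: a_k = 0, 12, 0, -32, 96, -768/5, 0, 6144/7, -3072, 16384/3, …
ICs: h(0) = 0, h′(0) = 12.

f: a_k = 0, 12, -24, 64, -192, 3072/5, -2048, 49152/7, -24576, 262144/3, …
Change of var in L_f (x↦r) gives L₀.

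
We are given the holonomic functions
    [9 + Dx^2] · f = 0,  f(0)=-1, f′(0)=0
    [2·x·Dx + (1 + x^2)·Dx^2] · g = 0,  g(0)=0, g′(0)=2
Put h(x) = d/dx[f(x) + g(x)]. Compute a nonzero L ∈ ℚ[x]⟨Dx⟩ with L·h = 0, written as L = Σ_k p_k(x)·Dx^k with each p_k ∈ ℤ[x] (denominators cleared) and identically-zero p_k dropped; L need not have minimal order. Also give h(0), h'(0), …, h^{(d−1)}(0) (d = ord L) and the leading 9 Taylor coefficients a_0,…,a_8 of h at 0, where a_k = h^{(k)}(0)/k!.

f: a_k = -1, 0, 9/2, 0, -27/8, 0, 81/80, 0, -729/4480, …
g: a_k = 0, 2, 0, -2/3, 0, 2/5, 0, -2/7, 0, …
L₀ := lclm(L_f,L_g); ord L₀ ≤ 2+2.
Differentiate: ansatz ord ≤ ord L₀ ⇒ L.
L = (-54·x + 540·x^3 + 162·x^5) + (63 + 279·x^2 + 297·x^4 + 81·x^6)·Dx + (-6·x + 60·x^3 + 18·x^5)·Dx^2 + (7 + 31·x^2 + 33·x^4 + 9·x^6)·Dx^3  (order 3).
h: a_k = 2, 9, -2, -27/2, 2, 243/40, -2, -729/560, 2, …
ICs: h(0) = 2, h′(0) = 9, h′′(0) = -4.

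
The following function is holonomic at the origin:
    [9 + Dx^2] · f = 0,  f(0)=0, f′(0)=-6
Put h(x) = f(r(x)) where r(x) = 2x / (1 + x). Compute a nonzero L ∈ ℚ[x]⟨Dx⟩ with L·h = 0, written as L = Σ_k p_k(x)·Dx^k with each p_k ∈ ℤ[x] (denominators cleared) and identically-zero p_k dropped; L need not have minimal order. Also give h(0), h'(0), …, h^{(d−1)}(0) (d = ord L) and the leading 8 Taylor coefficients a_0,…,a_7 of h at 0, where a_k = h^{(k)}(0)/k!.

L = 36 + (2 + 6·x + 6·x^2 + 2·x^3)·Dx + (1 + 4·x + 6·x^2 + 4·x^3 + x^4)·Dx^2  (order 2).
h: a_k = 0, -12, 12, 60, -204, 1452/5, -60, -26772/35, …
ICs: h(0) = 0, h′(0) = -12.

f: a_k = 0, -6, 0, 9, 0, -81/20, 0, 243/280, …
h₀=f(r): pull back L_f along r ⇒ L₀.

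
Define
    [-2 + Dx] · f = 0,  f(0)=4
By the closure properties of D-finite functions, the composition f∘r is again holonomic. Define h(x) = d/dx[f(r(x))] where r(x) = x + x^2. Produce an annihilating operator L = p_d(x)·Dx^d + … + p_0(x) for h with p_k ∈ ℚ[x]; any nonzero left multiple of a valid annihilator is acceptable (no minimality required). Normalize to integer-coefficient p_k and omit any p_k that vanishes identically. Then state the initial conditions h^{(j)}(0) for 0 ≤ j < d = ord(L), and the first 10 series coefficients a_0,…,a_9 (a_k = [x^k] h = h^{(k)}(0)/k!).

f: a_k = 4, 8, 8, 16/3, 8/3, 16/15, 16/45, 32/315, 8/315, 16/2835, …
L₀ from L_f via x↦r, Dx↦r'^{-1}Dx.
h₀' ⇒ L via d/dx closure of L₀.
L = (4 + 8·x + 8·x^2) + (-1 - 2·x)·Dx  (order 1).
h: a_k = 8, 32, 64, 320/3, 416/3, 2432/15, 7424/45, 48896/315, 8384/63, 303872/2835, …
ICs: h(0) = 8.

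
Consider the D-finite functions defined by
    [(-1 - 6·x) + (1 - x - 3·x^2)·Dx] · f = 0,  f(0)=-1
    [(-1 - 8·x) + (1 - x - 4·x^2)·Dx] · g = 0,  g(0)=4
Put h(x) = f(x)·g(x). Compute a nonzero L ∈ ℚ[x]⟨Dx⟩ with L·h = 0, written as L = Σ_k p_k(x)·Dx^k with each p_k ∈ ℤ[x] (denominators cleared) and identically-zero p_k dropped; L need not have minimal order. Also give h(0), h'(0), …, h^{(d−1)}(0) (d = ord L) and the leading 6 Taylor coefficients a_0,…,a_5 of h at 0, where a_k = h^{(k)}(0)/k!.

f: a_k = -1, -1, -4, -7, -19, -40, …
g: a_k = 4, 4, 20, 36, 116, 260, …
f·g: L₀ = L_f ⊗_s L_g, ord ≤ 1·1.
L = (-2 - 12·x + 21·x^2 + 48·x^3) + (1 - 2·x - 6·x^2 + 7·x^3 + 12·x^4)·Dx  (order 1).
h: a_k = -4, -8, -40, -100, -336, -896, …
ICs: h(0) = -4.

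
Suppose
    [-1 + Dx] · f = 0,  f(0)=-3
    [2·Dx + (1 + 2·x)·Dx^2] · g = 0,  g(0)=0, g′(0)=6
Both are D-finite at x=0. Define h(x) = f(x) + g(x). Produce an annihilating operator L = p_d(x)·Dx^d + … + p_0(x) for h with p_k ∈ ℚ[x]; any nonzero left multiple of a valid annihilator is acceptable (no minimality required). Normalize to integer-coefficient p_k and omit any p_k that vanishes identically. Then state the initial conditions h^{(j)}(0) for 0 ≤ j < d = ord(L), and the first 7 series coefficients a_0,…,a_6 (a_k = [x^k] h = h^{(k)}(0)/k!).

L = (-10 - 4·x)·Dx + (7 - 4·x - 4·x^2)·Dx^2 + (3 + 8·x + 4·x^2)·Dx^3  (order 3).
h: a_k = -3, 3, -15/2, 15/2, -97/8, 767/40, -7681/240, …
ICs: h(0) = -3, h′(0) = 3, h′′(0) = -15.

f: a_k = -3, -3, -3/2, -1/2, -1/8, -1/40, -1/240, …
g: a_k = 0, 6, -6, 8, -12, 96/5, -32, …
h₀=f+g: left-lcm gives L₀, ord ≤ 3.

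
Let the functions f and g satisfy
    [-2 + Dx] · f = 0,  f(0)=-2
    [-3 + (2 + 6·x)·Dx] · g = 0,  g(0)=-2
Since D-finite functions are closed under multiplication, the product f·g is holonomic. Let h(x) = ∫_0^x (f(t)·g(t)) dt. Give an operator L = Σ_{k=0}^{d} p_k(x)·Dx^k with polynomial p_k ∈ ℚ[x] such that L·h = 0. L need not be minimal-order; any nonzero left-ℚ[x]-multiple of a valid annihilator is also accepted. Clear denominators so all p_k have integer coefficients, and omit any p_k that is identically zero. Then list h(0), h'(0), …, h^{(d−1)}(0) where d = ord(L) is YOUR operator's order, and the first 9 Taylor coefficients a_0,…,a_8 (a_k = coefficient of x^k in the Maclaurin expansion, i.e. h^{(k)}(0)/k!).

f: a_k = -2, -4, -4, -8/3, -4/3, -8/15, -8/45, -16/315, -4/315, …
g: a_k = -2, -3, 9/4, -27/8, 405/64, -1701/128, 15309/512, -72171/1024, 2814669/16384, …
Sym-product of L_f,L_g gives L₀ (≤ ord 1).
h=∫h₀ ⇒ L = L₀·Dx.
L = (-7 - 12·x)·Dx + (2 + 6·x)·Dx^2  (order 2).
h: a_k = 0, 4, 7, 31/6, 181/48, 241/480, 13279/5760, -276497/80640, 9930589/1290240, …
ICs: h(0) = 0, h′(0) = 4.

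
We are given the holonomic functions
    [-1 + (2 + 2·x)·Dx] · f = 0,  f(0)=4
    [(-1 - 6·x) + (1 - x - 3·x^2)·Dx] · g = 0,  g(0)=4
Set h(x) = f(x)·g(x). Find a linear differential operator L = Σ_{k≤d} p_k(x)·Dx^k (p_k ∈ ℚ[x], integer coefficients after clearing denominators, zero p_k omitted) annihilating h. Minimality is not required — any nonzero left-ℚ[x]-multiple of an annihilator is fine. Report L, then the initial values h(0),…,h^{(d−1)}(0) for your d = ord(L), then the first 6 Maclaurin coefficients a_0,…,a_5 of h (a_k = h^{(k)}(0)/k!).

f: a_k = 4, 2, -1/2, 1/4, -5/32, 7/64, …
g: a_k = 4, 4, 16, 28, 76, 160, …
h₀=f·g: eliminate ⇒ L₀, order ≤ 1·1.
L = (3 + 13·x + 9·x^2) + (-2 + 8·x^2 + 6·x^3)·Dx  (order 1).
h: a_k = 16, 24, 70, 143, 2819/8, 12509/16, …
ICs: h(0) = 16.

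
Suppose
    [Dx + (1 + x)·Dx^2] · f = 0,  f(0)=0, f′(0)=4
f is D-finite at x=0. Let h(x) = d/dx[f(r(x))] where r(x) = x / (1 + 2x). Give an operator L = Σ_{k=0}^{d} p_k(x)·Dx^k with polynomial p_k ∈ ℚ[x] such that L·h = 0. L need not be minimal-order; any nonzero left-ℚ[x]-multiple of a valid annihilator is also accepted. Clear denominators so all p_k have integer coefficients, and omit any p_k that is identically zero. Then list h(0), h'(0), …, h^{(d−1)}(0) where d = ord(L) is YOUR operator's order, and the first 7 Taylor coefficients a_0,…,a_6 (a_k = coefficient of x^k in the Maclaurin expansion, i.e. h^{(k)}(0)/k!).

L = (5 + 12·x) + (1 + 5·x + 6·x^2)·Dx  (order 1).
h: a_k = 4, -20, 76, -260, 844, -2660, 8236, …
ICs: h(0) = 4.

f: a_k = 0, 4, -2, 4/3, -1, 4/5, -2/3, …
f∘r: x↦r, Dx↦Dx/r' in L_f ⇒ L₀.
h₀' ⇒ L via d/dx closure of L₀.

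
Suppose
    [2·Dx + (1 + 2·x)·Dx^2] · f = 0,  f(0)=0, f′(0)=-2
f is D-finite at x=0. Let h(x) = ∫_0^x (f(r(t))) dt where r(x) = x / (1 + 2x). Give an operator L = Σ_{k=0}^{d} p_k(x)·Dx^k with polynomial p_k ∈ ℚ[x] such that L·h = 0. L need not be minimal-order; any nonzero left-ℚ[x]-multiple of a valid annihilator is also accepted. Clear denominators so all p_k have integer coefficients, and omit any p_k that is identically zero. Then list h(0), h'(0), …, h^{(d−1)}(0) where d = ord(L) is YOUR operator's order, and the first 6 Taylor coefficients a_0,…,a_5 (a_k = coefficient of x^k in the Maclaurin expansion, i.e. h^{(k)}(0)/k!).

f: a_k = 0, -2, 2, -8/3, 4, -32/5, …
Substitute x→r, Dx→(1/r')Dx; clear ⇒ L₀.
Integrate: L := L₀·Dx.
L = (6 + 16·x)·Dx^2 + (1 + 6·x + 8·x^2)·Dx^3  (order 3).
h: a_k = 0, 0, -1, 2, -14/3, 12, …
ICs: h(0) = 0, h′(0) = 0, h′′(0) = -2.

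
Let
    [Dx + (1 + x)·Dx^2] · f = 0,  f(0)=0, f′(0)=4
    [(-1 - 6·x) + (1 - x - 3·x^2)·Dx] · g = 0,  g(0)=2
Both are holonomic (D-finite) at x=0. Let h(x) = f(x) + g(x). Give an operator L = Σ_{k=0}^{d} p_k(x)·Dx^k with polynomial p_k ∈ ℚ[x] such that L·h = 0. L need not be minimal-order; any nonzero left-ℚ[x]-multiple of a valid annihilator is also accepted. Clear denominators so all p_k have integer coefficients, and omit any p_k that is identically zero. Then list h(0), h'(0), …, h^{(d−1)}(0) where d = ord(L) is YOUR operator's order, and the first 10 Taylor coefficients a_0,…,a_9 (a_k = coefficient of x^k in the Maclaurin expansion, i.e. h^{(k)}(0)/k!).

f: a_k = 0, 4, -2, 4/3, -1, 4/5, -2/3, 4/7, -1/2, 4/9, …
g: a_k = 2, 2, 8, 14, 38, 80, 194, 434, 1016, 2318, …
L₀ := lclm(L_f,L_g); ord L₀ ≤ 2+1.
L = (-58 - 350·x - 636·x^2 - 756·x^3 - 324·x^4)·Dx + (-40 - 364·x - 976·x^2 - 1632·x^3 - 1530·x^4 - 540·x^5)·Dx^2 + (9 + 31·x + 27·x^2 - 115·x^3 - 345·x^4 - 333·x^5 - 108·x^6)·Dx^3  (order 3).
h: a_k = 2, 6, 6, 46/3, 37, 404/5, 580/3, 3042/7, 2031/2, 20866/9, …
ICs: h(0) = 2, h′(0) = 6, h′′(0) = 12.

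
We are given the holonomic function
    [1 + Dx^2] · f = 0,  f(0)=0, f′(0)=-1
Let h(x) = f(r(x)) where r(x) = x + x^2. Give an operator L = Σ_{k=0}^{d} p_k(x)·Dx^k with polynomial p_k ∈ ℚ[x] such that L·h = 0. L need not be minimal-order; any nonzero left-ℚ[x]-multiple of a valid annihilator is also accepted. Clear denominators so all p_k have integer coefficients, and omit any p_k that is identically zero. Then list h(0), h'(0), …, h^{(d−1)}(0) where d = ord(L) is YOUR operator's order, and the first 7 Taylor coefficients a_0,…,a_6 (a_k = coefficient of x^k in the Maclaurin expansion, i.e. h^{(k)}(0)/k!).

f: a_k = 0, -1, 0, 1/6, 0, -1/120, 0, …
L₀ from L_f via x↦r, Dx↦r'^{-1}Dx.
L = (1 + 6·x + 12·x^2 + 8·x^3) - 2·Dx + (1 + 2·x)·Dx^2  (order 2).
h: a_k = 0, -1, -1, 1/6, 1/2, 59/120, 1/8, …
ICs: h(0) = 0, h′(0) = -1.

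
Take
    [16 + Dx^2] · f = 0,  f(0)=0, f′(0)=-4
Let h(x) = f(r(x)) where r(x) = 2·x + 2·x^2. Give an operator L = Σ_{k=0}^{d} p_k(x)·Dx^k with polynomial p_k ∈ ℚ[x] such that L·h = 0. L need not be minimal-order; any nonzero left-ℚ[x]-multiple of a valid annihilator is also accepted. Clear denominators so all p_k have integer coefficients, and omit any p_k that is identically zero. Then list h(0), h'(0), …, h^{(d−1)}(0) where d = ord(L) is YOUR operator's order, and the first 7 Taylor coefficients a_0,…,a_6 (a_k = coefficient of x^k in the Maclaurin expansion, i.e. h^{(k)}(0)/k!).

L = (64 + 384·x + 768·x^2 + 512·x^3) - 2·Dx + (1 + 2·x)·Dx^2  (order 2).
h: a_k = 0, -8, -8, 256/3, 256, -256/15, -1280, …
ICs: h(0) = 0, h′(0) = -8.

f: a_k = 0, -4, 0, 32/3, 0, -128/15, 0, …
L₀ from L_f via x↦r, Dx↦r'^{-1}Dx.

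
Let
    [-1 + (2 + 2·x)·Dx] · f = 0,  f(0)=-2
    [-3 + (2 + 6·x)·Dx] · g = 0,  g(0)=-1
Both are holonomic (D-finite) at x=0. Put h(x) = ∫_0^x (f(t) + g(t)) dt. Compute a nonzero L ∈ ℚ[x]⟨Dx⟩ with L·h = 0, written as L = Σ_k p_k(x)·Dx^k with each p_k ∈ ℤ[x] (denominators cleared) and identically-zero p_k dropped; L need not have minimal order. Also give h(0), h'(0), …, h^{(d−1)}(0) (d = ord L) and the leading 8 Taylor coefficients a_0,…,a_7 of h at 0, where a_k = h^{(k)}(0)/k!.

L = -3·Dx + (8 + 12·x)·Dx^2 + (4 + 16·x + 12·x^2)·Dx^3  (order 3).
h: a_k = 0, -3, -5/4, 11/24, -29/64, 83/128, -1715/1536, 2193/1024, …
ICs: h(0) = 0, h′(0) = -3, h′′(0) = -5/2.

f: a_k = -2, -1, 1/4, -1/8, 5/64, -7/128, 21/512, -33/1024, …
g: a_k = -1, -3/2, 9/8, -27/16, 405/128, -1701/256, 15309/1024, -72171/2048, …
h₀=f+g: left-lcm gives L₀, ord ≤ 2.
∫: right-multiply L₀ by Dx.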